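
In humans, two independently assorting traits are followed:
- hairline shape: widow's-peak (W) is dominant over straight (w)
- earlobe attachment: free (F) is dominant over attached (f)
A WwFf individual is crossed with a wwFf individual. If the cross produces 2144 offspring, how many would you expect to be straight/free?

Dihybrid cross WwFf × wwFf — consider each gene separately:
hairline shape: Ww × ww → 2 Ww, 2 ww → 2 W_ : 2 ww (out of 4)
earlobe attachment: Ff × Ff → 1 FF, 2 Ff, 1 ff → 3 F_ : 1 ff (out of 4)
Combine (counts out of 4 × 4 = 16): widow's-peak/free (W_F_) = 2×3 = 6; widow's-peak/attached (W_ff) = 2×1 = 2; straight/free (wwF_) = 2×3 = 6; straight/attached (wwff) = 2×1 = 2
Phenotype counts (out of 16): 6 widow's-peak/free, 2 widow's-peak/attached, 6 straight/free, 2 straight/attached
straight/free: 6 out of 16 → fraction 3/8
Expected count = 3/8 × 2144 = 804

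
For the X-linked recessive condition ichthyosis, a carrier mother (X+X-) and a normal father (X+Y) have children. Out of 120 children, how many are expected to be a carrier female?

Cross: X+X- × X+Y
Offspring: 1 X+X+, 1 X+Y, 1 X+X-, 1 X-Y
Probability of a carrier female: 1/4
Expected count = 1/4 × 120 = 30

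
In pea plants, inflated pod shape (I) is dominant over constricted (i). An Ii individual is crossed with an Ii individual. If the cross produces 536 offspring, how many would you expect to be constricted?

Punnett square for Ii × Ii:
Offspring genotypes: 1 II, 2 Ii, 1 ii
inflated: 3, constricted: 1
constricted: 1 out of 4 → fraction 1/4
Expected count = 1/4 × 536 = 134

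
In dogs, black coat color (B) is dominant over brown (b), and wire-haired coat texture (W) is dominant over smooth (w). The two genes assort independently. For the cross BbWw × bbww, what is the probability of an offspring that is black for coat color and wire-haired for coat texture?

Dihybrid cross BbWw × bbww — consider each gene separately:
coat color: Bb × bb → 2 Bb, 2 bb → 2 B_ : 2 bb (out of 4)
coat texture: Ww × ww → 2 Ww, 2 ww → 2 W_ : 2 ww (out of 4)
Looking for: black (B_) and wire-haired (W_)
P(black) = 2/4, P(wire-haired) = 2/4
P(both) = 2/4 × 2/4 = 4/16 = 1/4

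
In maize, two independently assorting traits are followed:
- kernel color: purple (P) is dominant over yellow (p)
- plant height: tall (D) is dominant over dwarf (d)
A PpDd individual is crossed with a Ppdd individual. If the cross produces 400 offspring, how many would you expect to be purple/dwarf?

Dihybrid cross PpDd × Ppdd — consider each gene separately:
kernel color: Pp × Pp → 1 PP, 2 Pp, 1 pp → 3 P_ : 1 pp (out of 4)
plant height: Dd × dd → 2 Dd, 2 dd → 2 D_ : 2 dd (out of 4)
Combine (counts out of 4 × 4 = 16): purple/tall (P_D_) = 3×2 = 6; purple/dwarf (P_dd) = 3×2 = 6; yellow/tall (ppD_) = 1×2 = 2; yellow/dwarf (ppdd) = 1×2 = 2
Phenotype counts (out of 16): 6 purple/tall, 6 purple/dwarf, 2 yellow/tall, 2 yellow/dwarf
purple/dwarf: 6 out of 16 → fraction 3/8
Expected count = 3/8 × 400 = 150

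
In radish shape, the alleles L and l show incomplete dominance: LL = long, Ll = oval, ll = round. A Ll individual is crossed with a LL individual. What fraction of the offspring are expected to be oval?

Punnett square for Ll × LL:
Offspring genotypes: 2 LL, 2 Ll
Phenotype counts: 2 long, 2 oval
oval: 2 out of 4
Probability: 2/4 = 1/2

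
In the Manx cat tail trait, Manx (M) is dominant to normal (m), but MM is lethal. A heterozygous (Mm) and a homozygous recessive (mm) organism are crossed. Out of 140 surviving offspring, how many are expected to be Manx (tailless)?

Cross: Mm × mm
Punnett square offspring (before lethality): 2 Mm, 2 mm
No MM offspring are produced in this cross.
Manx (tailless): 2 out of 4 → fraction 1/2
Expected count = 1/2 × 140 = 70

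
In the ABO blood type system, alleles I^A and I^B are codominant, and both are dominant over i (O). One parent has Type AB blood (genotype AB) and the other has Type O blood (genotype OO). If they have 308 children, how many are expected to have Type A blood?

Cross: AB × OO
Possible offspring genotypes: 2 AO, 2 BO
Blood type counts: 2 Type A, 2 Type B
Probability of Type A: 2/4 = 1/2
Expected count = 1/2 × 308 = 154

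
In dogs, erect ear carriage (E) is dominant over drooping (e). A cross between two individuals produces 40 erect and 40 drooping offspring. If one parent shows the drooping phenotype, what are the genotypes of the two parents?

Observed offspring: 40 erect, 40 drooping
The observed ratio simplifies to 1:1. One parent shows drooping, so its genotype must be ee. A 1:1 offspring split requires the other parent to be heterozygous (Ee).
Parent genotypes: ee × Ee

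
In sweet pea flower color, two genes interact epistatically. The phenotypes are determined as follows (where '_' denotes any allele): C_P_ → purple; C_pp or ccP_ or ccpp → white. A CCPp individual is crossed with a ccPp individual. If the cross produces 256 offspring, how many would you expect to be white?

Cross: CCPp × ccPp — consider each gene separately:
C gene: CC × cc → 4 Cc → 4 C_ (out of 4)
P gene: Pp × Pp → 1 PP, 2 Pp, 1 pp → 3 P_ : 1 pp (out of 4)
Genotype classes (out of 4 × 4 = 16): C_P_ = 4×3 = 12; C_pp = 4×1 = 4
Apply the phenotype rules: C_P_ (12) → purple; C_pp (4) → white
Phenotype counts (out of 16): 12 purple, 4 white
white: 4 out of 16 → fraction 1/4
Expected count = 1/4 × 256 = 64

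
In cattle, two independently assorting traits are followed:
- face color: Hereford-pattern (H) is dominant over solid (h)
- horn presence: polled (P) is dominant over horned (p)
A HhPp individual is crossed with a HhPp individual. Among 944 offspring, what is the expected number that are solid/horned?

Dihybrid cross HhPp × HhPp — consider each gene separately:
face color: Hh × Hh → 1 HH, 2 Hh, 1 hh → 3 H_ : 1 hh (out of 4)
horn presence: Pp × Pp → 1 PP, 2 Pp, 1 pp → 3 P_ : 1 pp (out of 4)
Combine (counts out of 4 × 4 = 16): Hereford-pattern/polled (H_P_) = 3×3 = 9; Hereford-pattern/horned (H_pp) = 3×1 = 3; solid/polled (hhP_) = 1×3 = 3; solid/horned (hhpp) = 1×1 = 1
Phenotype counts (out of 16): 9 Hereford-pattern/polled, 3 Hereford-pattern/horned, 3 solid/polled, 1 solid/horned
solid/horned: 1 out of 16 → fraction 1/16
Expected count = 1/16 × 944 = 59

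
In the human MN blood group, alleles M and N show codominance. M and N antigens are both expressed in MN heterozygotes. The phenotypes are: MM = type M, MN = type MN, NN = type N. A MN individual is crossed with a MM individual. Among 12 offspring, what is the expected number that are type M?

Punnett square for MN × MM:
Offspring genotypes: 2 MM, 2 MN
Phenotype counts: 2 type M, 2 type MN
type M: 2 out of 4 → fraction 1/2
Expected count = 1/2 × 12 = 6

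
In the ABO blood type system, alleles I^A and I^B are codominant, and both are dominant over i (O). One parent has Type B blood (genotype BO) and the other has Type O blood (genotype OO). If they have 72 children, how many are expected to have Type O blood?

Cross: BO × OO
Possible offspring genotypes: 2 BO, 2 OO
Blood type counts: 2 Type B, 2 Type O
Probability of Type O: 2/4 = 1/2
Expected count = 1/2 × 72 = 36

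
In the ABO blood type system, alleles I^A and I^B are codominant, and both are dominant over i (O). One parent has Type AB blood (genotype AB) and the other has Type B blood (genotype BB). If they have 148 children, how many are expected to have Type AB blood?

Cross: AB × BB
Possible offspring genotypes: 2 AB, 2 BB
Blood type counts: 2 Type AB, 2 Type B
Probability of Type AB: 2/4 = 1/2
Expected count = 1/2 × 148 = 74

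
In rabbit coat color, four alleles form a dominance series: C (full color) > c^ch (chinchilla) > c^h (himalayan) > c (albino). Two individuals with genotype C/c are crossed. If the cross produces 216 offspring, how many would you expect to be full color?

Cross: C/c × C/c
Allele dominance: C > c^ch > c^h > c
Offspring genotypes: 1 C/C, 2 C/c, 1 c/c
Phenotype counts: 3 full color, 1 albino
full color: 3 out of 4 → fraction 3/4
Expected count = 3/4 × 216 = 162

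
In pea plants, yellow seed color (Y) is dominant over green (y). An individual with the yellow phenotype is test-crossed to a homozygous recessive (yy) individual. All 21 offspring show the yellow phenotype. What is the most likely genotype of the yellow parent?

Test cross: ? × yy
All offspring are yellow.
If the unknown parent were heterozygous (Yy), about half of 21 offspring would be green; none are. The unknown parent is most likely homozygous dominant (YY).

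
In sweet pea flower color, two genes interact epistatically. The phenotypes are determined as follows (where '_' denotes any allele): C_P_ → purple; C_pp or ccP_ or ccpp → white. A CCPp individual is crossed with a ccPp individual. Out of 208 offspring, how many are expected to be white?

Cross: CCPp × ccPp — consider each gene separately:
C gene: CC × cc → 4 Cc → 4 C_ (out of 4)
P gene: Pp × Pp → 1 PP, 2 Pp, 1 pp → 3 P_ : 1 pp (out of 4)
Genotype classes (out of 4 × 4 = 16): C_P_ = 4×3 = 12; C_pp = 4×1 = 4
Apply the phenotype rules: C_P_ (12) → purple; C_pp (4) → white
Phenotype counts (out of 16): 12 purple, 4 white
white: 4 out of 16 → fraction 1/4
Expected count = 1/4 × 208 = 52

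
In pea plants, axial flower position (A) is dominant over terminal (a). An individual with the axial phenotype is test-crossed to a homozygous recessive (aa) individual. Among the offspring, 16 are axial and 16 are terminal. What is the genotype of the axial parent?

Test cross: ? × aa
Offspring: 16 axial, 16 terminal — approximately 1:1.
A 1:1 ratio in a test cross indicates the unknown parent is heterozygous (Aa).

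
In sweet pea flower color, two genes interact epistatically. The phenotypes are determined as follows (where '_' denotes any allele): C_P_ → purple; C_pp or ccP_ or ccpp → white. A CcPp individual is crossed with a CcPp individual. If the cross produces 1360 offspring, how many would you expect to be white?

Cross: CcPp × CcPp — consider each gene separately:
C gene: Cc × Cc → 1 CC, 2 Cc, 1 cc → 3 C_ : 1 cc (out of 4)
P gene: Pp × Pp → 1 PP, 2 Pp, 1 pp → 3 P_ : 1 pp (out of 4)
Genotype classes (out of 4 × 4 = 16): C_P_ = 3×3 = 9; C_pp = 3×1 = 3; ccP_ = 1×3 = 3; ccpp = 1×1 = 1
Apply the phenotype rules: C_P_ (9) → purple; C_pp (3) + ccP_ (3) + ccpp (1) → white
Phenotype counts (out of 16): 9 purple, 7 white
white: 7 out of 16 → fraction 7/16
Expected count = 7/16 × 1360 = 595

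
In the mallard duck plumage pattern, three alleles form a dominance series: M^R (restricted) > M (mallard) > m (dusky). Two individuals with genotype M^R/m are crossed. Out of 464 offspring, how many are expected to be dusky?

Cross: M^R/m × M^R/m
Allele dominance: M^R > M > m
Offspring genotypes: 1 M^R/M^R, 2 M^R/m, 1 m/m
Phenotype counts: 3 restricted, 1 dusky
dusky: 1 out of 4 → fraction 1/4
Expected count = 1/4 × 464 = 116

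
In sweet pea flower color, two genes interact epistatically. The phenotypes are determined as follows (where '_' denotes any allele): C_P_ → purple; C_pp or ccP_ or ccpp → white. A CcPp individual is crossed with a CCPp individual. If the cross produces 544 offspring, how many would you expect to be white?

Cross: CcPp × CCPp — consider each gene separately:
C gene: Cc × CC → 2 CC, 2 Cc → 4 C_ (out of 4)
P gene: Pp × Pp → 1 PP, 2 Pp, 1 pp → 3 P_ : 1 pp (out of 4)
Genotype classes (out of 4 × 4 = 16): C_P_ = 4×3 = 12; C_pp = 4×1 = 4
Apply the phenotype rules: C_P_ (12) → purple; C_pp (4) → white
Phenotype counts (out of 16): 12 purple, 4 white
white: 4 out of 16 → fraction 1/4
Expected count = 1/4 × 544 = 136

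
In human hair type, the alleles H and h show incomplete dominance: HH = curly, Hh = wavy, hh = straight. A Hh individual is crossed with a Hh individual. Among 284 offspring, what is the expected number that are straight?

Punnett square for Hh × Hh:
Offspring genotypes: 1 HH, 2 Hh, 1 hh
Phenotype counts: 1 curly, 2 wavy, 1 straight
straight: 1 out of 4 → fraction 1/4
Expected count = 1/4 × 284 = 71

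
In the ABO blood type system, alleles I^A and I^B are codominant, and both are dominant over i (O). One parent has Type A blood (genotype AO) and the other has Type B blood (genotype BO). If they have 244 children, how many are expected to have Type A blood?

Cross: AO × BO
Possible offspring genotypes: 1 AB, 1 AO, 1 BO, 1 OO
Blood type counts: 1 Type AB, 1 Type A, 1 Type B, 1 Type O
Probability of Type A: 1/4
Expected count = 1/4 × 244 = 61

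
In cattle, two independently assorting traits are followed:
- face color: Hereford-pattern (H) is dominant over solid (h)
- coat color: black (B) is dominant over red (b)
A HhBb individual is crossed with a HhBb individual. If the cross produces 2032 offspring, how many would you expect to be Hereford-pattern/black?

Dihybrid cross HhBb × HhBb — consider each gene separately:
face color: Hh × Hh → 1 HH, 2 Hh, 1 hh → 3 H_ : 1 hh (out of 4)
coat color: Bb × Bb → 1 BB, 2 Bb, 1 bb → 3 B_ : 1 bb (out of 4)
Combine (counts out of 4 × 4 = 16): Hereford-pattern/black (H_B_) = 3×3 = 9; Hereford-pattern/red (H_bb) = 3×1 = 3; solid/black (hhB_) = 1×3 = 3; solid/red (hhbb) = 1×1 = 1
Phenotype counts (out of 16): 9 Hereford-pattern/black, 3 Hereford-pattern/red, 3 solid/black, 1 solid/red
Hereford-pattern/black: 9 out of 16 → fraction 9/16
Expected count = 9/16 × 2032 = 1143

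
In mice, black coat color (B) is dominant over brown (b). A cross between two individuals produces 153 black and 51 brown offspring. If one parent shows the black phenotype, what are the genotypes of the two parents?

Observed offspring: 153 black, 51 brown
The observed ratio simplifies to 3:1. Brown (bb) offspring appear, so each parent must contribute one b allele. The parent stated to show black carries B, so it is Bb. The other parent is then either Bb or bb: Bb × bb would give a 1:1 split, whereas Bb × Bb gives 3:1 — matching the data. So both parents are heterozygous (Bb × Bb).
Parent genotypes: Bb × Bb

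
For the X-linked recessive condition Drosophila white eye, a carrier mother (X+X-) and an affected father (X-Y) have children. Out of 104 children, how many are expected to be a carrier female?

Cross: X+X- × X-Y
Offspring: 1 X+X-, 1 X+Y, 1 X-X-, 1 X-Y
Probability of a carrier female: 1/4
Expected count = 1/4 × 104 = 26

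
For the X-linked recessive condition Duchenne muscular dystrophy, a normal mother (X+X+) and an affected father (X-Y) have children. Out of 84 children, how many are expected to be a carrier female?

Cross: X+X+ × X-Y
Offspring: 2 X+X-, 2 X+Y
Probability of a carrier female: 2/4 = 1/2
Expected count = 1/2 × 84 = 42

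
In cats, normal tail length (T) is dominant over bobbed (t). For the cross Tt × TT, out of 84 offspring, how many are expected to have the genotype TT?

Punnett square for Tt × TT:
Offspring genotypes: 2 TT, 2 Tt
Total offspring: 4
Count with target: 2
Probability: 2/4 = 1/2
Expected count = 1/2 × 84 = 42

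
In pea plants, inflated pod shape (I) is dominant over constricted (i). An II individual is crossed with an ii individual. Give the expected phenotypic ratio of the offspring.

Punnett square for II × ii:
Offspring genotypes: 4 Ii
inflated: 4, constricted: 0
Ratio: all inflated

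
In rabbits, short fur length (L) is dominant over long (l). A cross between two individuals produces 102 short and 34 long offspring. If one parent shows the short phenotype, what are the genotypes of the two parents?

Observed offspring: 102 short, 34 long
The observed ratio simplifies to 3:1. Long (ll) offspring appear, so each parent must contribute one l allele. The parent stated to show short carries L, so it is Ll. The other parent is then either Ll or ll: Ll × ll would give a 1:1 split, whereas Ll × Ll gives 3:1 — matching the data. So both parents are heterozygous (Ll × Ll).
Parent genotypes: Ll × Ll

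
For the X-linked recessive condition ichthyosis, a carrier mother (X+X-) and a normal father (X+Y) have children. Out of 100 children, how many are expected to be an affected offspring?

Cross: X+X- × X+Y
Offspring: 1 X+X+, 1 X+Y, 1 X+X-, 1 X-Y
Probability of an affected offspring: 1/4
Expected count = 1/4 × 100 = 25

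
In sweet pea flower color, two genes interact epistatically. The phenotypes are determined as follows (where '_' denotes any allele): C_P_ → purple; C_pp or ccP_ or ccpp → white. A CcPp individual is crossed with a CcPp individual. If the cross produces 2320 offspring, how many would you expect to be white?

Cross: CcPp × CcPp — consider each gene separately:
C gene: Cc × Cc → 1 CC, 2 Cc, 1 cc → 3 C_ : 1 cc (out of 4)
P gene: Pp × Pp → 1 PP, 2 Pp, 1 pp → 3 P_ : 1 pp (out of 4)
Genotype classes (out of 4 × 4 = 16): C_P_ = 3×3 = 9; C_pp = 3×1 = 3; ccP_ = 1×3 = 3; ccpp = 1×1 = 1
Apply the phenotype rules: C_P_ (9) → purple; C_pp (3) + ccP_ (3) + ccpp (1) → white
Phenotype counts (out of 16): 9 purple, 7 white
white: 7 out of 16 → fraction 7/16
Expected count = 7/16 × 2320 = 1015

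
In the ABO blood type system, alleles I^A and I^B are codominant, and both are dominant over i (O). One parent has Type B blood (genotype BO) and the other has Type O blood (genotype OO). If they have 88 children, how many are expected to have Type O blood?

Cross: BO × OO
Possible offspring genotypes: 2 BO, 2 OO
Blood type counts: 2 Type B, 2 Type O
Probability of Type O: 2/4 = 1/2
Expected count = 1/2 × 88 = 44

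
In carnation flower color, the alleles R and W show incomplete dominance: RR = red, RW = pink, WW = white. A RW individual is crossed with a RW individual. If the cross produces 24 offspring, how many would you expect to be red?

Punnett square for RW × RW:
Offspring genotypes: 1 RR, 2 RW, 1 WW
Phenotype counts: 1 red, 2 pink, 1 white
red: 1 out of 4 → fraction 1/4
Expected count = 1/4 × 24 = 6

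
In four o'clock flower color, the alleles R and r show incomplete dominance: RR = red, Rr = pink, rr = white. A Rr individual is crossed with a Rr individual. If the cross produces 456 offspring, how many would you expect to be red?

Punnett square for Rr × Rr:
Offspring genotypes: 1 RR, 2 Rr, 1 rr
Phenotype counts: 1 red, 2 pink, 1 white
red: 1 out of 4 → fraction 1/4
Expected count = 1/4 × 456 = 114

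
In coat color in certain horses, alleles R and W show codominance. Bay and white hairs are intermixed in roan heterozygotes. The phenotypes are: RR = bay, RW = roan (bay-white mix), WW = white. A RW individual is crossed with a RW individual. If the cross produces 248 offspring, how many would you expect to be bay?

Punnett square for RW × RW:
Offspring genotypes: 1 RR, 2 RW, 1 WW
Phenotype counts: 1 bay, 2 roan (bay-white mix), 1 white
bay: 1 out of 4 → fraction 1/4
Expected count = 1/4 × 248 = 62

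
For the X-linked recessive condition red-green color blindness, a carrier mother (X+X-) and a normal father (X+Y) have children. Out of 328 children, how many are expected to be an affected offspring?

Cross: X+X- × X+Y
Offspring: 1 X+X+, 1 X+Y, 1 X+X-, 1 X-Y
Probability of an affected offspring: 1/4
Expected count = 1/4 × 328 = 82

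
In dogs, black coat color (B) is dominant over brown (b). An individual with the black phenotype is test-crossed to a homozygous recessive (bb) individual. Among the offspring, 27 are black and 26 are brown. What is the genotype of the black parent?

Test cross: ? × bb
Offspring: 27 black, 26 brown — approximately 1:1.
A 1:1 ratio in a test cross indicates the unknown parent is heterozygous (Bb).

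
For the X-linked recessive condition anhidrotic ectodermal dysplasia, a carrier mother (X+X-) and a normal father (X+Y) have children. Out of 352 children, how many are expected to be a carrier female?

Cross: X+X- × X+Y
Offspring: 1 X+X+, 1 X+Y, 1 X+X-, 1 X-Y
Probability of a carrier female: 1/4
Expected count = 1/4 × 352 = 88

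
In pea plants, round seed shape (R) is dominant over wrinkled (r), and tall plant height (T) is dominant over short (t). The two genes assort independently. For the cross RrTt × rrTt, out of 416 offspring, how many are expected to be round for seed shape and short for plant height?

Dihybrid cross RrTt × rrTt — consider each gene separately:
seed shape: Rr × rr → 2 Rr, 2 rr → 2 R_ : 2 rr (out of 4)
plant height: Tt × Tt → 1 TT, 2 Tt, 1 tt → 3 T_ : 1 tt (out of 4)
Looking for: round (R_) and short (tt)
P(round) = 2/4, P(short) = 1/4
P(both) = 2/4 × 1/4 = 2/16 = 1/8
Expected count = 1/8 × 416 = 52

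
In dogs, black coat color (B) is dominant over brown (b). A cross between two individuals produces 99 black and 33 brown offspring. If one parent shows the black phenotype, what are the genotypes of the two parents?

Observed offspring: 99 black, 33 brown
The observed ratio simplifies to 3:1. Brown (bb) offspring appear, so each parent must contribute one b allele. The parent stated to show black carries B, so it is Bb. The other parent is then either Bb or bb: Bb × bb would give a 1:1 split, whereas Bb × Bb gives 3:1 — matching the data. So both parents are heterozygous (Bb × Bb).
Parent genotypes: Bb × Bb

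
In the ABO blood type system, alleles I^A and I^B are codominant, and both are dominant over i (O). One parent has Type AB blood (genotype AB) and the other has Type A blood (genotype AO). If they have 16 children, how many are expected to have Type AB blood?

Cross: AB × AO
Possible offspring genotypes: 1 AA, 1 AO, 1 AB, 1 BO
Blood type counts: 2 Type A, 1 Type AB, 1 Type B
Probability of Type AB: 1/4
Expected count = 1/4 × 16 = 4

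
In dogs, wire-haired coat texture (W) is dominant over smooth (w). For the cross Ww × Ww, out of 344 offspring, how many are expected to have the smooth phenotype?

Punnett square for Ww × Ww:
Offspring genotypes: 1 WW, 2 Ww, 1 ww
Total offspring: 4
Count with target: 1
Probability: 1/4
Expected count = 1/4 × 344 = 86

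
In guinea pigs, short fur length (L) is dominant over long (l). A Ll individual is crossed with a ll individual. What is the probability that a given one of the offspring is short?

Punnett square for Ll × ll:
Offspring genotypes: 2 Ll, 2 ll
short: 2, long: 2
short: 2 out of 4
Probability: 2/4 = 1/2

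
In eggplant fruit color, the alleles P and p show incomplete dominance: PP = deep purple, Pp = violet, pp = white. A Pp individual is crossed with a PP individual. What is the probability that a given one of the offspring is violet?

Punnett square for Pp × PP:
Offspring genotypes: 2 PP, 2 Pp
Phenotype counts: 2 deep purple, 2 violet
violet: 2 out of 4
Probability: 2/4 = 1/2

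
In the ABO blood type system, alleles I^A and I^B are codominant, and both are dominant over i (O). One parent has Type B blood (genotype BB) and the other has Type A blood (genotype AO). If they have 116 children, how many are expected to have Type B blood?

Cross: BB × AO
Possible offspring genotypes: 2 AB, 2 BO
Blood type counts: 2 Type AB, 2 Type B
Probability of Type B: 2/4 = 1/2
Expected count = 1/2 × 116 = 58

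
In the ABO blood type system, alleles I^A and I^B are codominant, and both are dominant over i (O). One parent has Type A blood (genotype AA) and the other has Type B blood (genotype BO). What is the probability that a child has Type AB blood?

Cross: AA × BO
Possible offspring genotypes: 2 AB, 2 AO
Blood type counts: 2 Type AB, 2 Type A
Probability of Type AB: 2/4 = 1/2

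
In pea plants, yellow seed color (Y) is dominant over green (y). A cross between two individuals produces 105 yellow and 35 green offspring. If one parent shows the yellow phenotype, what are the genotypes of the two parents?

Observed offspring: 105 yellow, 35 green
The observed ratio simplifies to 3:1. Green (yy) offspring appear, so each parent must contribute one y allele. The parent stated to show yellow carries Y, so it is Yy. The other parent is then either Yy or yy: Yy × yy would give a 1:1 split, whereas Yy × Yy gives 3:1 — matching the data. So both parents are heterozygous (Yy × Yy).
Parent genotypes: Yy × Yy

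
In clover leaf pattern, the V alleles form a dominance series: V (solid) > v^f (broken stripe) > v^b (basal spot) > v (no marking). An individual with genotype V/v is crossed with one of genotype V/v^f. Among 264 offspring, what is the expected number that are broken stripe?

Cross: V/v × V/v^f
Allele dominance: V > v^f > v^b > v
Offspring genotypes: 1 V/V, 1 V/v^f, 1 V/v, 1 v^f/v
Phenotype counts: 3 solid, 1 broken stripe
broken stripe: 1 out of 4 → fraction 1/4
Expected count = 1/4 × 264 = 66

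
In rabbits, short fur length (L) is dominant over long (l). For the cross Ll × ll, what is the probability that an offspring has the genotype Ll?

Punnett square for Ll × ll:
Offspring genotypes: 2 Ll, 2 ll
Total offspring: 4
Count with target: 2
Probability: 2/4 = 1/2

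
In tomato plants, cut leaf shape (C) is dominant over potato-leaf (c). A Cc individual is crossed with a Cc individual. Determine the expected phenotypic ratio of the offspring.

Punnett square for Cc × Cc:
Offspring genotypes: 1 CC, 2 Cc, 1 cc
cut: 3, potato-leaf: 1
Ratio: 3:1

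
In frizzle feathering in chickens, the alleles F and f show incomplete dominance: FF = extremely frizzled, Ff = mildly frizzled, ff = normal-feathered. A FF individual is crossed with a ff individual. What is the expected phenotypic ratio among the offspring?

Punnett square for FF × ff:
Offspring genotypes: 4 Ff
Phenotype counts: 4 mildly frizzled
Ratio: all mildly frizzled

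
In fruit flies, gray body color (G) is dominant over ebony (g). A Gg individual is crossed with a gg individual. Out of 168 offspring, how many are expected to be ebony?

Punnett square for Gg × gg:
Offspring genotypes: 2 Gg, 2 gg
gray: 2, ebony: 2
ebony: 2 out of 4 → fraction 1/2
Expected count = 1/2 × 168 = 84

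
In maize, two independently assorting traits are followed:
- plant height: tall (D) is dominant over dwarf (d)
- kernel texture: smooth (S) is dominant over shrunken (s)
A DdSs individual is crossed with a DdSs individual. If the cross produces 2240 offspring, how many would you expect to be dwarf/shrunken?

Dihybrid cross DdSs × DdSs — consider each gene separately:
plant height: Dd × Dd → 1 DD, 2 Dd, 1 dd → 3 D_ : 1 dd (out of 4)
kernel texture: Ss × Ss → 1 SS, 2 Ss, 1 ss → 3 S_ : 1 ss (out of 4)
Combine (counts out of 4 × 4 = 16): tall/smooth (D_S_) = 3×3 = 9; tall/shrunken (D_ss) = 3×1 = 3; dwarf/smooth (ddS_) = 1×3 = 3; dwarf/shrunken (ddss) = 1×1 = 1
Phenotype counts (out of 16): 9 tall/smooth, 3 tall/shrunken, 3 dwarf/smooth, 1 dwarf/shrunken
dwarf/shrunken: 1 out of 16 → fraction 1/16
Expected count = 1/16 × 2240 = 140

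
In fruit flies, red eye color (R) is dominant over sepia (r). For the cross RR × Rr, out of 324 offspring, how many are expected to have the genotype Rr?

Punnett square for RR × Rr:
Offspring genotypes: 2 RR, 2 Rr
Total offspring: 4
Count with target: 2
Probability: 2/4 = 1/2
Expected count = 1/2 × 324 = 162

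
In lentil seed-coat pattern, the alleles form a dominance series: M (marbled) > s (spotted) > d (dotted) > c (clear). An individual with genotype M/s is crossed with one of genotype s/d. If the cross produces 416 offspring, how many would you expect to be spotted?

Cross: M/s × s/d
Allele dominance: M > s > d > c
Offspring genotypes: 1 M/s, 1 M/d, 1 s/s, 1 s/d
Phenotype counts: 2 marbled, 2 spotted
spotted: 2 out of 4 → fraction 1/2
Expected count = 1/2 × 416 = 208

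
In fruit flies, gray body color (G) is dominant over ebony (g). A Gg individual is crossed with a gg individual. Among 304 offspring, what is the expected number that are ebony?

Punnett square for Gg × gg:
Offspring genotypes: 2 Gg, 2 gg
gray: 2, ebony: 2
ebony: 2 out of 4 → fraction 1/2
Expected count = 1/2 × 304 = 152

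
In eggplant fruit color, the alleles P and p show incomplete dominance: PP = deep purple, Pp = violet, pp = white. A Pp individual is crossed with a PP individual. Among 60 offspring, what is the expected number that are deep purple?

Punnett square for Pp × PP:
Offspring genotypes: 2 PP, 2 Pp
Phenotype counts: 2 deep purple, 2 violet
deep purple: 2 out of 4 → fraction 1/2
Expected count = 1/2 × 60 = 30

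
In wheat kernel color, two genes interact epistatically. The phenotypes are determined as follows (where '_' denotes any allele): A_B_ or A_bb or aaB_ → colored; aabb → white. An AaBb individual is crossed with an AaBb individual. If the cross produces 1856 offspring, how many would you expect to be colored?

Cross: AaBb × AaBb — consider each gene separately:
A gene: Aa × Aa → 1 AA, 2 Aa, 1 aa → 3 A_ : 1 aa (out of 4)
B gene: Bb × Bb → 1 BB, 2 Bb, 1 bb → 3 B_ : 1 bb (out of 4)
Genotype classes (out of 4 × 4 = 16): A_B_ = 3×3 = 9; A_bb = 3×1 = 3; aaB_ = 1×3 = 3; aabb = 1×1 = 1
Apply the phenotype rules: A_B_ (9) + A_bb (3) + aaB_ (3) → colored; aabb (1) → white
Phenotype counts (out of 16): 15 colored, 1 white
colored: 15 out of 16 → fraction 15/16
Expected count = 15/16 × 1856 = 1740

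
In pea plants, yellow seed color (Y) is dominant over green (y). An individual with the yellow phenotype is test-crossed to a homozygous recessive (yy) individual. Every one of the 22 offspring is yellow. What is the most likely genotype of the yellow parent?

Test cross: ? × yy
All offspring are yellow.
If the unknown parent were heterozygous (Yy), about half of 22 offspring would be green; none are. The unknown parent is most likely homozygous dominant (YY).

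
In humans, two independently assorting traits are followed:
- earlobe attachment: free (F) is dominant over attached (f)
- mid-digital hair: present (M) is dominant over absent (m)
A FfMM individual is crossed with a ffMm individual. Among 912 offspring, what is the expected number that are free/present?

Dihybrid cross FfMM × ffMm — consider each gene separately:
earlobe attachment: Ff × ff → 2 Ff, 2 ff → 2 F_ : 2 ff (out of 4)
mid-digital hair: MM × Mm → 2 MM, 2 Mm → 4 M_ (out of 4)
Combine (counts out of 4 × 4 = 16): free/present (F_M_) = 2×4 = 8; attached/present (ffM_) = 2×4 = 8
Phenotype counts (out of 16): 8 free/present, 8 attached/present
free/present: 8 out of 16 → fraction 1/2
Expected count = 1/2 × 912 = 456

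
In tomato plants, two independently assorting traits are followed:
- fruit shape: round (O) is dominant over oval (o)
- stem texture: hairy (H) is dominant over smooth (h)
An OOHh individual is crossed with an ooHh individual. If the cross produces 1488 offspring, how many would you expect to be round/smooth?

Dihybrid cross OOHh × ooHh — consider each gene separately:
fruit shape: OO × oo → 4 Oo → 4 O_ (out of 4)
stem texture: Hh × Hh → 1 HH, 2 Hh, 1 hh → 3 H_ : 1 hh (out of 4)
Combine (counts out of 4 × 4 = 16): round/hairy (O_H_) = 4×3 = 12; round/smooth (O_hh) = 4×1 = 4
Phenotype counts (out of 16): 12 round/hairy, 4 round/smooth
round/smooth: 4 out of 16 → fraction 1/4
Expected count = 1/4 × 1488 = 372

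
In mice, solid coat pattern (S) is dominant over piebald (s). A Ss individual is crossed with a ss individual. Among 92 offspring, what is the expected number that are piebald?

Punnett square for Ss × ss:
Offspring genotypes: 2 Ss, 2 ss
solid: 2, piebald: 2
piebald: 2 out of 4 → fraction 1/2
Expected count = 1/2 × 92 = 46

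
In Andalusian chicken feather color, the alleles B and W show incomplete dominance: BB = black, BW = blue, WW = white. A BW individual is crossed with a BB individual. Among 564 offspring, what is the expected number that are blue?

Punnett square for BW × BB:
Offspring genotypes: 2 BB, 2 BW
Phenotype counts: 2 black, 2 blue
blue: 2 out of 4 → fraction 1/2
Expected count = 1/2 × 564 = 282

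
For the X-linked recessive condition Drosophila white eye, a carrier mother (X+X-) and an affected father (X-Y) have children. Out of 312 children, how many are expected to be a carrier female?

Cross: X+X- × X-Y
Offspring: 1 X+X-, 1 X+Y, 1 X-X-, 1 X-Y
Probability of a carrier female: 1/4
Expected count = 1/4 × 312 = 78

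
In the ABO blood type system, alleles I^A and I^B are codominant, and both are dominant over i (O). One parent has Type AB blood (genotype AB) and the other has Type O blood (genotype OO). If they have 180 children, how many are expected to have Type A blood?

Cross: AB × OO
Possible offspring genotypes: 2 AO, 2 BO
Blood type counts: 2 Type A, 2 Type B
Probability of Type A: 2/4 = 1/2
Expected count = 1/2 × 180 = 90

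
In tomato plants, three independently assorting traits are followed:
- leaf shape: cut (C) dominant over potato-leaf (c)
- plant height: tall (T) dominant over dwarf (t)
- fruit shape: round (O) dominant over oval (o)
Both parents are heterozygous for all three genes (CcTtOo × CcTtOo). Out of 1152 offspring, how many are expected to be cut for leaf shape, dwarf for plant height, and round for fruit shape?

Trihybrid cross: CcTtOo × CcTtOo
Each trait segregates independently with a 3:1 phenotypic ratio, so each gene contributes 3/4 (dominant) or 1/4 (recessive).
Target: cut (leaf shape), dwarf (plant height), round (fruit shape)
Probability = product of independent per-trait probabilities
= 3/4 × 1/4 × 3/4 = 9/64
Expected count = 9/64 × 1152 = 162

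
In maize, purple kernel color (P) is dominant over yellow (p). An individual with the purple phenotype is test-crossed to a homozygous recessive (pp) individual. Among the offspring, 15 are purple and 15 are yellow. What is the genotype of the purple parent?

Test cross: ? × pp
Offspring: 15 purple, 15 yellow — approximately 1:1.
A 1:1 ratio in a test cross indicates the unknown parent is heterozygous (Pp).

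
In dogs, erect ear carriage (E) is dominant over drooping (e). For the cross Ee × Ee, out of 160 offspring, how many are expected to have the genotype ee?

Punnett square for Ee × Ee:
Offspring genotypes: 1 EE, 2 Ee, 1 ee
Total offspring: 4
Count with target: 1
Probability: 1/4
Expected count = 1/4 × 160 = 40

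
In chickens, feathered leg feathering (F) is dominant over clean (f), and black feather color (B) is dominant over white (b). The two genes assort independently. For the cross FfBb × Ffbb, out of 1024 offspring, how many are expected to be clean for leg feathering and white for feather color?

Dihybrid cross FfBb × Ffbb — consider each gene separately:
leg feathering: Ff × Ff → 1 FF, 2 Ff, 1 ff → 3 F_ : 1 ff (out of 4)
feather color: Bb × bb → 2 Bb, 2 bb → 2 B_ : 2 bb (out of 4)
Looking for: clean (ff) and white (bb)
P(clean) = 1/4, P(white) = 2/4
P(both) = 1/4 × 2/4 = 2/16 = 1/8
Expected count = 1/8 × 1024 = 128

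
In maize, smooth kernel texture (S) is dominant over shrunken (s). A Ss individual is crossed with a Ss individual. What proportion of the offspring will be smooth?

Punnett square for Ss × Ss:
Offspring genotypes: 1 SS, 2 Ss, 1 ss
smooth: 3, shrunken: 1
smooth: 3 out of 4
Probability: 3/4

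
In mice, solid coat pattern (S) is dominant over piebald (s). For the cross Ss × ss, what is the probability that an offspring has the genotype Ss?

Punnett square for Ss × ss:
Offspring genotypes: 2 Ss, 2 ss
Total offspring: 4
Count with target: 2
Probability: 2/4 = 1/2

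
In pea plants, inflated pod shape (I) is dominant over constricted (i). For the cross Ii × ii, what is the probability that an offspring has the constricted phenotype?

Punnett square for Ii × ii:
Offspring genotypes: 2 Ii, 2 ii
Total offspring: 4
Count with target: 2
Probability: 2/4 = 1/2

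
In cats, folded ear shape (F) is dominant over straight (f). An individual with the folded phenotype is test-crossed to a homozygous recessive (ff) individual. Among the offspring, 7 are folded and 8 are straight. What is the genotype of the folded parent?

Test cross: ? × ff
Offspring: 7 folded, 8 straight — approximately 1:1.
A 1:1 ratio in a test cross indicates the unknown parent is heterozygous (Ff).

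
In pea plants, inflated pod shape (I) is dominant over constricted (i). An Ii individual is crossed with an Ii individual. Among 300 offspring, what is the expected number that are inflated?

Punnett square for Ii × Ii:
Offspring genotypes: 1 II, 2 Ii, 1 ii
inflated: 3, constricted: 1
inflated: 3 out of 4 → fraction 3/4
Expected count = 3/4 × 300 = 225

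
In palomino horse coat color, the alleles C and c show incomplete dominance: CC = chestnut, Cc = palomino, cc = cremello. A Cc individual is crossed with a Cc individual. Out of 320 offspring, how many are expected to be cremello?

Punnett square for Cc × Cc:
Offspring genotypes: 1 CC, 2 Cc, 1 cc
Phenotype counts: 1 chestnut, 2 palomino, 1 cremello
cremello: 1 out of 4 → fraction 1/4
Expected count = 1/4 × 320 = 80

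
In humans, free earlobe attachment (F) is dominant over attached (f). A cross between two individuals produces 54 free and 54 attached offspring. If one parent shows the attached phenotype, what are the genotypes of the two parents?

Observed offspring: 54 free, 54 attached
The observed ratio simplifies to 1:1. One parent shows attached, so its genotype must be ff. A 1:1 offspring split requires the other parent to be heterozygous (Ff).
Parent genotypes: ff × Ff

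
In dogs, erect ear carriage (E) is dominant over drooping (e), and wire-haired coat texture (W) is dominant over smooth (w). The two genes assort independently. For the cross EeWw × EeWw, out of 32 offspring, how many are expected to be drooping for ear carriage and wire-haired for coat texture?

Dihybrid cross EeWw × EeWw — consider each gene separately:
ear carriage: Ee × Ee → 1 EE, 2 Ee, 1 ee → 3 E_ : 1 ee (out of 4)
coat texture: Ww × Ww → 1 WW, 2 Ww, 1 ww → 3 W_ : 1 ww (out of 4)
Looking for: drooping (ee) and wire-haired (W_)
P(drooping) = 1/4, P(wire-haired) = 3/4
P(both) = 1/4 × 3/4 = 3/16
Expected count = 3/16 × 32 = 6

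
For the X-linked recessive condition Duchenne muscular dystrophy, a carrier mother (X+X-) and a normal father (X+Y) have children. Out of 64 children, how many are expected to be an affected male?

Cross: X+X- × X+Y
Offspring: 1 X+X+, 1 X+Y, 1 X+X-, 1 X-Y
Probability of an affected male: 1/4
Expected count = 1/4 × 64 = 16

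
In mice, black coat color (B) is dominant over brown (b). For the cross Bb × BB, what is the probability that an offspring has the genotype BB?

Punnett square for Bb × BB:
Offspring genotypes: 2 BB, 2 Bb
Total offspring: 4
Count with target: 2
Probability: 2/4 = 1/2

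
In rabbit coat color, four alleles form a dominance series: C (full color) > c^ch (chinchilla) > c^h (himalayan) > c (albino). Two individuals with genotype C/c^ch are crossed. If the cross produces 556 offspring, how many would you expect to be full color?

Cross: C/c^ch × C/c^ch
Allele dominance: C > c^ch > c^h > c
Offspring genotypes: 1 C/C, 2 C/c^ch, 1 c^ch/c^ch
Phenotype counts: 3 full color, 1 chinchilla
full color: 3 out of 4 → fraction 3/4
Expected count = 3/4 × 556 = 417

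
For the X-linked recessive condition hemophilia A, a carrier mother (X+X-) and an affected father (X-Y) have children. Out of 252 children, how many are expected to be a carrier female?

Cross: X+X- × X-Y
Offspring: 1 X+X-, 1 X+Y, 1 X-X-, 1 X-Y
Probability of a carrier female: 1/4
Expected count = 1/4 × 252 = 63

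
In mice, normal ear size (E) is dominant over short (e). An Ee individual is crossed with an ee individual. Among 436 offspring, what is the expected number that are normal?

Punnett square for Ee × ee:
Offspring genotypes: 2 Ee, 2 ee
normal: 2, short: 2
normal: 2 out of 4 → fraction 1/2
Expected count = 1/2 × 436 = 218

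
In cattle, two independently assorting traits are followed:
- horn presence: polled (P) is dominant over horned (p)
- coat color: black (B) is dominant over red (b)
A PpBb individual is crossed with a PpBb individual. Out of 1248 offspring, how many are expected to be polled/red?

Dihybrid cross PpBb × PpBb — consider each gene separately:
horn presence: Pp × Pp → 1 PP, 2 Pp, 1 pp → 3 P_ : 1 pp (out of 4)
coat color: Bb × Bb → 1 BB, 2 Bb, 1 bb → 3 B_ : 1 bb (out of 4)
Combine (counts out of 4 × 4 = 16): polled/black (P_B_) = 3×3 = 9; polled/red (P_bb) = 3×1 = 3; horned/black (ppB_) = 1×3 = 3; horned/red (ppbb) = 1×1 = 1
Phenotype counts (out of 16): 9 polled/black, 3 polled/red, 3 horned/black, 1 horned/red
polled/red: 3 out of 16 → fraction 3/16
Expected count = 3/16 × 1248 = 234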